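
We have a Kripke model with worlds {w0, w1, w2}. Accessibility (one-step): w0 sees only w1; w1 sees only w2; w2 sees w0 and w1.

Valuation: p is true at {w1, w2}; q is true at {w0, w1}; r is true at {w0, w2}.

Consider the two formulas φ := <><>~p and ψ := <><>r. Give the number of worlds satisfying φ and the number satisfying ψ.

1 and 3

For <><>~p:
w0: successors {w1}; <>~p there: w1:F. ✗
w1: successors {w2}; <>~p there: w2:T. ✓
w2: successors {w0, w1}; <>~p there: w0:F, w1:F. ✗
— 1 world.
For <><>r:
w0: successors {w1}; <>r there: w1:T. ✓
w1: successors {w2}; <>r there: w2:T. ✓
w2: successors {w0, w1}; <>r there: w0:F, w1:T. ✓
— 3 worlds.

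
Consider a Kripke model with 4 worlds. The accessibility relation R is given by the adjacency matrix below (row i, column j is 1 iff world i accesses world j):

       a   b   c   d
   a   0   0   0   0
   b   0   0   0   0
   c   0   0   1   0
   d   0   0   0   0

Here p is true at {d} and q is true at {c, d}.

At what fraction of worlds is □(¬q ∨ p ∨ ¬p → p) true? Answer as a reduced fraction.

3/4

a: no successors, so □(¬q ∨ p ∨ ¬p → p) holds vacuously. ✓
b: no successors, so □(¬q ∨ p ∨ ¬p → p) holds vacuously. ✓
c: successors {c}; ¬q ∨ p ∨ ¬p → p there: c:F. ✗
d: no successors, so □(¬q ∨ p ∨ ¬p → p) holds vacuously. ✓
That's 3 of 4 worlds, so 3/4.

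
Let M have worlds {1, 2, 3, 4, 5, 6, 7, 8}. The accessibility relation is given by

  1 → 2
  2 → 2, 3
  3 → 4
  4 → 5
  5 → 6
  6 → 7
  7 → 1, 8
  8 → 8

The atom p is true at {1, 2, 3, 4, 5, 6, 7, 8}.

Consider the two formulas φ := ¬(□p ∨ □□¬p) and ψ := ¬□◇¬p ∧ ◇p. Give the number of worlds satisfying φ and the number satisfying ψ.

For ¬(□p ∨ □□¬p):
1: □p ∨ □□¬p is T. ✗
2: □p ∨ □□¬p is T. ✗
3: □p ∨ □□¬p is T. ✗
4: □p ∨ □□¬p is T. ✗
5: □p ∨ □□¬p is T. ✗
6: □p ∨ □□¬p is T. ✗
7: □p ∨ □□¬p is T. ✗
8: □p ∨ □□¬p is T. ✗
— 0 worlds.
For ¬□◇¬p ∧ ◇p:
1: ¬□◇¬p is T, ◇p is T. ✓
2: ¬□◇¬p is T, ◇p is T. ✓
3: ¬□◇¬p is T, ◇p is T. ✓
4: ¬□◇¬p is T, ◇p is T. ✓
5: ¬□◇¬p is T, ◇p is T. ✓
6: ¬□◇¬p is T, ◇p is T. ✓
7: ¬□◇¬p is T, ◇p is T. ✓
8: ¬□◇¬p is T, ◇p is T. ✓
— 8 worlds.

0 and 8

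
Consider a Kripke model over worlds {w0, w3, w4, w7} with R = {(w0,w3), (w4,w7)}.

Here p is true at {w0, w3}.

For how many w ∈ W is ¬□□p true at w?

w0: □□p is T. ✗
w3: □□p is T. ✗
w4: □□p is T. ✗
w7: □□p is T. ✗
Satisfying worlds: ∅.

0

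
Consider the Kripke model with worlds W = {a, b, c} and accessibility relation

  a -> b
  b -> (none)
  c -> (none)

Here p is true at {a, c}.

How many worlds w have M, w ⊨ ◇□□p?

a: successors {b}; □□p there: b:T. ✓
b: no successors, so ◇□□p fails. ✗
c: no successors, so ◇□□p fails. ✗
Satisfying worlds: {a}.

1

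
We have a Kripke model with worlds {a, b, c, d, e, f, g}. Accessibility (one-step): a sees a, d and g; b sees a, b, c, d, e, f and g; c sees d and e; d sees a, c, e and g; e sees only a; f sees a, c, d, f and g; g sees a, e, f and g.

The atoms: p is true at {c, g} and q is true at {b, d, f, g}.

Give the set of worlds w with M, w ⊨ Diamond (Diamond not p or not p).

{a, b, c, d, e, f, g}

a: successors {a, d, g}; Diamond not p or not p there: a:T, d:T, g:T. ✓
b: successors {a, b, c, d, e, f, g}; Diamond not p or not p there: a:T, b:T, c:T, d:T, e:T, f:T, g:T. ✓
c: successors {d, e}; Diamond not p or not p there: d:T, e:T. ✓
d: successors {a, c, e, g}; Diamond not p or not p there: a:T, c:T, e:T, g:T. ✓
e: successors {a}; Diamond not p or not p there: a:T. ✓
f: successors {a, c, d, f, g}; Diamond not p or not p there: a:T, c:T, d:T, f:T, g:T. ✓
g: successors {a, e, f, g}; Diamond not p or not p there: a:T, e:T, f:T, g:T. ✓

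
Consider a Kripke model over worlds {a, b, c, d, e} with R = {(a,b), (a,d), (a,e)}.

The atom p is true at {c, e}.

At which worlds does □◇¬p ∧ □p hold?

a: □◇¬p is F, □p is F. ✗
b: □◇¬p is T, □p is T. ✓
c: □◇¬p is T, □p is T. ✓
d: □◇¬p is T, □p is T. ✓
e: □◇¬p is T, □p is T. ✓

{b, c, d, e}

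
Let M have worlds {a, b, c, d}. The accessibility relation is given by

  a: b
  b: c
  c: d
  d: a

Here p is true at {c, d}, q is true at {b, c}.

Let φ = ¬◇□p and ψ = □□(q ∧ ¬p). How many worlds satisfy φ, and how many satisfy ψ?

For ¬◇□p:
a: ◇□p is T. ✗
b: ◇□p is T. ✗
c: ◇□p is F. ✓
d: ◇□p is F. ✓
— 2 worlds.
For □□(q ∧ ¬p):
a: successors {b}; □(q ∧ ¬p) there: b:F. ✗
b: successors {c}; □(q ∧ ¬p) there: c:F. ✗
c: successors {d}; □(q ∧ ¬p) there: d:F. ✗
d: successors {a}; □(q ∧ ¬p) there: a:T. ✓
— 1 world.

2 and 1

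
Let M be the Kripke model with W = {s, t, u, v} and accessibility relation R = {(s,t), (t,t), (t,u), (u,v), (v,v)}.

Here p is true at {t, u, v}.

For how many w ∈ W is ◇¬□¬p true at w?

4

s: successors {t}; ¬□¬p there: t:T. ✓
t: successors {t, u}; ¬□¬p there: t:T, u:T. ✓
u: successors {v}; ¬□¬p there: v:T. ✓
v: successors {v}; ¬□¬p there: v:T. ✓
Satisfying worlds: {s, t, u, v}.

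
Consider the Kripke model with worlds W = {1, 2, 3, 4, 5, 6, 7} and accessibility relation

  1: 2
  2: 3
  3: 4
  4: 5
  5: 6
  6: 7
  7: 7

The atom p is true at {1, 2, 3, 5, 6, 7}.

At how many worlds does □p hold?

6

1: successors {2}; p there: 2:T. ✓
2: successors {3}; p there: 3:T. ✓
3: successors {4}; p there: 4:F. ✗
4: successors {5}; p there: 5:T. ✓
5: successors {6}; p there: 6:T. ✓
6: successors {7}; p there: 7:T. ✓
7: successors {7}; p there: 7:T. ✓
Satisfying worlds: {1, 2, 4, 5, 6, 7}.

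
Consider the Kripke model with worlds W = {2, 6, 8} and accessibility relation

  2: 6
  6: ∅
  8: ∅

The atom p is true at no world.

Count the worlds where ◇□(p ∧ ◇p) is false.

2

2: successors {6}; □(p ∧ ◇p) there: 6:T. ✓
6: no successors, so ◇□(p ∧ ◇p) fails. ✗
8: no successors, so ◇□(p ∧ ◇p) fails. ✗
Satisfying worlds: {2}.
So ◇□(p ∧ ◇p) fails at the other 2 worlds.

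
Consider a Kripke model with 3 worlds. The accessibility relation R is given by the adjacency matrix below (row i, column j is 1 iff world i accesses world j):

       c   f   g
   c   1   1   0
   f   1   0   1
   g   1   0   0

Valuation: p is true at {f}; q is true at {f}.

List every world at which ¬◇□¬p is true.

c: ◇□¬p is T. ✗
f: ◇□¬p is T. ✗
g: ◇□¬p is F. ✓

{g}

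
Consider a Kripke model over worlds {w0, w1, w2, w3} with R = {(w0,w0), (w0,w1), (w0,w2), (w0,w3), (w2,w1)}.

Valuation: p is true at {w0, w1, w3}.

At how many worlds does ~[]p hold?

w0: []p is F. ✓
w1: []p is T. ✗
w2: []p is T. ✗
w3: []p is T. ✗
Satisfying worlds: {w0}.

1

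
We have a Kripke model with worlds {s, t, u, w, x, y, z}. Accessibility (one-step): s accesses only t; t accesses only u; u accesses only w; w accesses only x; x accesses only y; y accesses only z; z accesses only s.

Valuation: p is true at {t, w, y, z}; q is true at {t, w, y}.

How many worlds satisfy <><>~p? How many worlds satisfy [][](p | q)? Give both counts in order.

3 and 4

For <><>~p:
s: successors {t}; <>~p there: t:T. ✓
t: successors {u}; <>~p there: u:F. ✗
u: successors {w}; <>~p there: w:T. ✓
w: successors {x}; <>~p there: x:F. ✗
x: successors {y}; <>~p there: y:F. ✗
y: successors {z}; <>~p there: z:T. ✓
z: successors {s}; <>~p there: s:F. ✗
— 3 worlds.
For [][](p | q):
s: successors {t}; [](p | q) there: t:F. ✗
t: successors {u}; [](p | q) there: u:T. ✓
u: successors {w}; [](p | q) there: w:F. ✗
w: successors {x}; [](p | q) there: x:T. ✓
x: successors {y}; [](p | q) there: y:T. ✓
y: successors {z}; [](p | q) there: z:F. ✗
z: successors {s}; [](p | q) there: s:T. ✓
— 4 worlds.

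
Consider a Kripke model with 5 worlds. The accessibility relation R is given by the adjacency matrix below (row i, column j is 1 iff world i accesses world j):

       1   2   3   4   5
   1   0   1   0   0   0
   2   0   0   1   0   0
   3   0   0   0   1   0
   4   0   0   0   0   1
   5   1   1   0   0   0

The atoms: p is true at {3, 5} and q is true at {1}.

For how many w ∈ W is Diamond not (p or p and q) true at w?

3

1: successors {2}; not (p or p and q) there: 2:T. ✓
2: successors {3}; not (p or p and q) there: 3:F. ✗
3: successors {4}; not (p or p and q) there: 4:T. ✓
4: successors {5}; not (p or p and q) there: 5:F. ✗
5: successors {1, 2}; not (p or p and q) there: 1:T, 2:T. ✓
Satisfying worlds: {1, 3, 5}.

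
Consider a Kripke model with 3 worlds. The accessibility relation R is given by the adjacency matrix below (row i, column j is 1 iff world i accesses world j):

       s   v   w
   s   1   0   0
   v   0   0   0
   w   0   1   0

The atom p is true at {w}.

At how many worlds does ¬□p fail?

1

s: □p is F. ✓
v: □p is T. ✗
w: □p is F. ✓
Satisfying worlds: {s, w}.
So ¬□p fails at the other 1 world.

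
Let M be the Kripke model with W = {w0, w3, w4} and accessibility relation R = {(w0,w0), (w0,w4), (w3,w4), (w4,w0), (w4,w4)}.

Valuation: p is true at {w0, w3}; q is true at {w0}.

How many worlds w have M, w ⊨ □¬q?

w0: successors {w0, w4}; ¬q there: w0:F, w4:T. ✗
w3: successors {w4}; ¬q there: w4:T. ✓
w4: successors {w0, w4}; ¬q there: w0:F, w4:T. ✗
Satisfying worlds: {w3}.

1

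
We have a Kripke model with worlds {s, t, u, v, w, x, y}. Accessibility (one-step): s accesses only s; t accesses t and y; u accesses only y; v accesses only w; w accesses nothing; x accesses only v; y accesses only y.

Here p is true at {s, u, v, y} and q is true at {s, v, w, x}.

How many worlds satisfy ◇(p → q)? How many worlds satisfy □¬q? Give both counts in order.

For ◇(p → q):
s: successors {s}; p → q there: s:T. ✓
t: successors {t, y}; p → q there: t:T, y:F. ✓
u: successors {y}; p → q there: y:F. ✗
v: successors {w}; p → q there: w:T. ✓
w: no successors, so ◇(p → q) fails. ✗
x: successors {v}; p → q there: v:T. ✓
y: successors {y}; p → q there: y:F. ✗
— 4 worlds.
For □¬q:
s: successors {s}; ¬q there: s:F. ✗
t: successors {t, y}; ¬q there: t:T, y:T. ✓
u: successors {y}; ¬q there: y:T. ✓
v: successors {w}; ¬q there: w:F. ✗
w: no successors, so □¬q holds vacuously. ✓
x: successors {v}; ¬q there: v:F. ✗
y: successors {y}; ¬q there: y:T. ✓
— 4 worlds.

4 and 4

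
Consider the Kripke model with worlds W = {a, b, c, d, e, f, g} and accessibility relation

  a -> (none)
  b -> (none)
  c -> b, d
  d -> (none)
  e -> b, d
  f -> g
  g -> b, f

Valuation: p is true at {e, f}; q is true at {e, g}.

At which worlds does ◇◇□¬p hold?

a: no successors, so ◇◇□¬p fails. ✗
b: no successors, so ◇◇□¬p fails. ✗
c: successors {b, d}; ◇□¬p there: b:F, d:F. ✗
d: no successors, so ◇◇□¬p fails. ✗
e: successors {b, d}; ◇□¬p there: b:F, d:F. ✗
f: successors {g}; ◇□¬p there: g:T. ✓
g: successors {b, f}; ◇□¬p there: b:F, f:F. ✗

{f}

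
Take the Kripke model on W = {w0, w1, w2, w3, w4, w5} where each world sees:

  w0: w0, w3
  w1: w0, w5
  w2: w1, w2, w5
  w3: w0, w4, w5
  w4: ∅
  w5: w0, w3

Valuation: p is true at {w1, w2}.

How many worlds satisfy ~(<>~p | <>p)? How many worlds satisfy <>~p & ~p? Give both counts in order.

For ~(<>~p | <>p):
w0: <>~p | <>p is T. ✗
w1: <>~p | <>p is T. ✗
w2: <>~p | <>p is T. ✗
w3: <>~p | <>p is T. ✗
w4: <>~p | <>p is F. ✓
w5: <>~p | <>p is T. ✗
— 1 world.
For <>~p & ~p:
w0: <>~p is T, ~p is T. ✓
w1: <>~p is T, ~p is F. ✗
w2: <>~p is T, ~p is F. ✗
w3: <>~p is T, ~p is T. ✓
w4: <>~p is F, ~p is T. ✗
w5: <>~p is T, ~p is T. ✓
— 3 worlds.

1 and 3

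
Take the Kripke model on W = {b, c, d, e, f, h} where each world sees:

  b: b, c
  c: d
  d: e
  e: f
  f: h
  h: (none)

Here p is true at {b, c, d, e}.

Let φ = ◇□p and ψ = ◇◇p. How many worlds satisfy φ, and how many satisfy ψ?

For ◇□p:
b: successors {b, c}; □p there: b:T, c:T. ✓
c: successors {d}; □p there: d:T. ✓
d: successors {e}; □p there: e:F. ✗
e: successors {f}; □p there: f:F. ✗
f: successors {h}; □p there: h:T. ✓
h: no successors, so ◇□p fails. ✗
— 3 worlds.
For ◇◇p:
b: successors {b, c}; ◇p there: b:T, c:T. ✓
c: successors {d}; ◇p there: d:T. ✓
d: successors {e}; ◇p there: e:F. ✗
e: successors {f}; ◇p there: f:F. ✗
f: successors {h}; ◇p there: h:F. ✗
h: no successors, so ◇◇p fails. ✗
— 2 worlds.

3 and 2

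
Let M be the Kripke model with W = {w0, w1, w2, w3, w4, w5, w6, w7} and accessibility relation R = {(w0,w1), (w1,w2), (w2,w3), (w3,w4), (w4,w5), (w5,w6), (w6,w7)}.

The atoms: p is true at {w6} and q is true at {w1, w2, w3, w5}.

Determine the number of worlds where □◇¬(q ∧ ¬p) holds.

w0: successors {w1}; ◇¬(q ∧ ¬p) there: w1:F. ✗
w1: successors {w2}; ◇¬(q ∧ ¬p) there: w2:F. ✗
w2: successors {w3}; ◇¬(q ∧ ¬p) there: w3:T. ✓
w3: successors {w4}; ◇¬(q ∧ ¬p) there: w4:F. ✗
w4: successors {w5}; ◇¬(q ∧ ¬p) there: w5:T. ✓
w5: successors {w6}; ◇¬(q ∧ ¬p) there: w6:T. ✓
w6: successors {w7}; ◇¬(q ∧ ¬p) there: w7:F. ✗
w7: no successors, so □◇¬(q ∧ ¬p) holds vacuously. ✓
Satisfying worlds: {w2, w4, w5, w7}.

4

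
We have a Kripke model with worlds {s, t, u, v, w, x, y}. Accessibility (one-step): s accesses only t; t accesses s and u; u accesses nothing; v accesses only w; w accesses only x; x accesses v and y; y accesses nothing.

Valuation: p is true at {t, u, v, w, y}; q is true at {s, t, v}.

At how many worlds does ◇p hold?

4

s: successors {t}; p there: t:T. ✓
t: successors {s, u}; p there: s:F, u:T. ✓
u: no successors, so ◇p fails. ✗
v: successors {w}; p there: w:T. ✓
w: successors {x}; p there: x:F. ✗
x: successors {v, y}; p there: v:T, y:T. ✓
y: no successors, so ◇p fails. ✗
Satisfying worlds: {s, t, v, x}.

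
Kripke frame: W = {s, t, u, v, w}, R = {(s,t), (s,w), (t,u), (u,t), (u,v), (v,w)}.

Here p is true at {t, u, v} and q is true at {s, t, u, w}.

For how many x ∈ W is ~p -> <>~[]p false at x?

s: ~p is T, <>~[]p is F. ✗
t: ~p is F, <>~[]p is F. ✓
u: ~p is F, <>~[]p is T. ✓
v: ~p is F, <>~[]p is F. ✓
w: ~p is T, <>~[]p is F. ✗
Satisfying worlds: {t, u, v}.
So ~p -> <>~[]p fails at the other 2 worlds.

2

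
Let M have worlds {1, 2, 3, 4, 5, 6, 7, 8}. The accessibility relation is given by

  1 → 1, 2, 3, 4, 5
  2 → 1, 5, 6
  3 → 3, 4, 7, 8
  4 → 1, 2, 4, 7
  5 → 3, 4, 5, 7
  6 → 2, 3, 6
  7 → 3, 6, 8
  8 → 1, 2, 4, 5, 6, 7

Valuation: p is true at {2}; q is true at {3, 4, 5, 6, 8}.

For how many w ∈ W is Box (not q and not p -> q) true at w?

1: successors {1, 2, 3, 4, 5}; not q and not p -> q there: 1:F, 2:T, 3:T, 4:T, 5:T. ✗
2: successors {1, 5, 6}; not q and not p -> q there: 1:F, 5:T, 6:T. ✗
3: successors {3, 4, 7, 8}; not q and not p -> q there: 3:T, 4:T, 7:F, 8:T. ✗
4: successors {1, 2, 4, 7}; not q and not p -> q there: 1:F, 2:T, 4:T, 7:F. ✗
5: successors {3, 4, 5, 7}; not q and not p -> q there: 3:T, 4:T, 5:T, 7:F. ✗
6: successors {2, 3, 6}; not q and not p -> q there: 2:T, 3:T, 6:T. ✓
7: successors {3, 6, 8}; not q and not p -> q there: 3:T, 6:T, 8:T. ✓
8: successors {1, 2, 4, 5, 6, 7}; not q and not p -> q there: 1:F, 2:T, 4:T, 5:T, 6:T, 7:F. ✗
Satisfying worlds: {6, 7}.

2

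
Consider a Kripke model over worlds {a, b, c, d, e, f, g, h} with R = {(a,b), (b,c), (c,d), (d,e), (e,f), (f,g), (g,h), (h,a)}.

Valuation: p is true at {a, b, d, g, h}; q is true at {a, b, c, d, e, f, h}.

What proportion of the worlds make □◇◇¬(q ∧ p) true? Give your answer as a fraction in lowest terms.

a: successors {b}; ◇◇¬(q ∧ p) there: b:F. ✗
b: successors {c}; ◇◇¬(q ∧ p) there: c:T. ✓
c: successors {d}; ◇◇¬(q ∧ p) there: d:T. ✓
d: successors {e}; ◇◇¬(q ∧ p) there: e:T. ✓
e: successors {f}; ◇◇¬(q ∧ p) there: f:F. ✗
f: successors {g}; ◇◇¬(q ∧ p) there: g:F. ✗
g: successors {h}; ◇◇¬(q ∧ p) there: h:F. ✗
h: successors {a}; ◇◇¬(q ∧ p) there: a:T. ✓
That's 4 of 8 worlds, so 4/8 = 1/2.

1/2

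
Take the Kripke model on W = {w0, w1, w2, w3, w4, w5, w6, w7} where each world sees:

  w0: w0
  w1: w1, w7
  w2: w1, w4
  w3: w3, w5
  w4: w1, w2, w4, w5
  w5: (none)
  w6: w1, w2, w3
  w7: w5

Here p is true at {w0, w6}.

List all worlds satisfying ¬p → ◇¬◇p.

{w0, w1, w2, w3, w4, w6, w7}

w0: ¬p is F, ◇¬◇p is F. ✓
w1: ¬p is T, ◇¬◇p is T. ✓
w2: ¬p is T, ◇¬◇p is T. ✓
w3: ¬p is T, ◇¬◇p is T. ✓
w4: ¬p is T, ◇¬◇p is T. ✓
w5: ¬p is T, ◇¬◇p is F. ✗
w6: ¬p is F, ◇¬◇p is T. ✓
w7: ¬p is T, ◇¬◇p is T. ✓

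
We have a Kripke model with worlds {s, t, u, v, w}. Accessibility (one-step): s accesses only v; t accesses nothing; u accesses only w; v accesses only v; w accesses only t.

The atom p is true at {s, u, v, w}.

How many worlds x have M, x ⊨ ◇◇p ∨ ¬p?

s: ◇◇p is T, ¬p is F. ✓
t: ◇◇p is F, ¬p is T. ✓
u: ◇◇p is F, ¬p is F. ✗
v: ◇◇p is T, ¬p is F. ✓
w: ◇◇p is F, ¬p is F. ✗
Satisfying worlds: {s, t, v}.

3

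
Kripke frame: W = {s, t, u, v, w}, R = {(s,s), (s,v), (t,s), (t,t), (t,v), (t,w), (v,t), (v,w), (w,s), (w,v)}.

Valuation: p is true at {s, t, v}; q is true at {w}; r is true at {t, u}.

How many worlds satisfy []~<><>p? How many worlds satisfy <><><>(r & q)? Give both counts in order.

1 and 0

For []~<><>p:
s: successors {s, v}; ~<><>p there: s:F, v:F. ✗
t: successors {s, t, v, w}; ~<><>p there: s:F, t:F, v:F, w:F. ✗
u: no successors, so []~<><>p holds vacuously. ✓
v: successors {t, w}; ~<><>p there: t:F, w:F. ✗
w: successors {s, v}; ~<><>p there: s:F, v:F. ✗
— 1 world.
For <><><>(r & q):
s: successors {s, v}; <><>(r & q) there: s:F, v:F. ✗
t: successors {s, t, v, w}; <><>(r & q) there: s:F, t:F, v:F, w:F. ✗
u: no successors, so <><><>(r & q) fails. ✗
v: successors {t, w}; <><>(r & q) there: t:F, w:F. ✗
w: successors {s, v}; <><>(r & q) there: s:F, v:F. ✗
— 0 worlds.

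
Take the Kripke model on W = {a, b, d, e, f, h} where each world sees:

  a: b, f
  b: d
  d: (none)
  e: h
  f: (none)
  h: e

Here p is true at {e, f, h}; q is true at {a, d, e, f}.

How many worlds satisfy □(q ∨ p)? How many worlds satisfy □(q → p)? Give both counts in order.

For □(q ∨ p):
a: successors {b, f}; q ∨ p there: b:F, f:T. ✗
b: successors {d}; q ∨ p there: d:T. ✓
d: no successors, so □(q ∨ p) holds vacuously. ✓
e: successors {h}; q ∨ p there: h:T. ✓
f: no successors, so □(q ∨ p) holds vacuously. ✓
h: successors {e}; q ∨ p there: e:T. ✓
— 5 worlds.
For □(q → p):
a: successors {b, f}; q → p there: b:T, f:T. ✓
b: successors {d}; q → p there: d:F. ✗
d: no successors, so □(q → p) holds vacuously. ✓
e: successors {h}; q → p there: h:T. ✓
f: no successors, so □(q → p) holds vacuously. ✓
h: successors {e}; q → p there: e:T. ✓
— 5 worlds.

5 and 5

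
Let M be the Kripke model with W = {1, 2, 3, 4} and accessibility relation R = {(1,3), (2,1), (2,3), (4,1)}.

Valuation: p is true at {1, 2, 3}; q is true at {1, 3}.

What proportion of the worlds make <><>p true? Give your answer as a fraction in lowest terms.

1: successors {3}; <>p there: 3:F. ✗
2: successors {1, 3}; <>p there: 1:T, 3:F. ✓
3: no successors, so <><>p fails. ✗
4: successors {1}; <>p there: 1:T. ✓
That's 2 of 4 worlds, so 2/4 = 1/2.

1/2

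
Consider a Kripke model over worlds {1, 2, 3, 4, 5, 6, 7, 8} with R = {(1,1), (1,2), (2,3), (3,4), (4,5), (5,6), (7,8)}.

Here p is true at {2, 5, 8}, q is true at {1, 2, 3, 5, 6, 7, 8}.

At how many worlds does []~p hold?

1: successors {1, 2}; ~p there: 1:T, 2:F. ✗
2: successors {3}; ~p there: 3:T. ✓
3: successors {4}; ~p there: 4:T. ✓
4: successors {5}; ~p there: 5:F. ✗
5: successors {6}; ~p there: 6:T. ✓
6: no successors, so []~p holds vacuously. ✓
7: successors {8}; ~p there: 8:F. ✗
8: no successors, so []~p holds vacuously. ✓
Satisfying worlds: {2, 3, 5, 6, 8}.

5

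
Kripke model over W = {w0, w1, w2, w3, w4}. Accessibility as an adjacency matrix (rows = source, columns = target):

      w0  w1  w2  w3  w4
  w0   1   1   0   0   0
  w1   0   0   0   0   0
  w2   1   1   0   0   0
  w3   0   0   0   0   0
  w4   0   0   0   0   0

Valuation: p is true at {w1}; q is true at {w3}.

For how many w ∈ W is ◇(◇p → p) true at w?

w0: successors {w0, w1}; ◇p → p there: w0:F, w1:T. ✓
w1: no successors, so ◇(◇p → p) fails. ✗
w2: successors {w0, w1}; ◇p → p there: w0:F, w1:T. ✓
w3: no successors, so ◇(◇p → p) fails. ✗
w4: no successors, so ◇(◇p → p) fails. ✗
Satisfying worlds: {w0, w2}.

2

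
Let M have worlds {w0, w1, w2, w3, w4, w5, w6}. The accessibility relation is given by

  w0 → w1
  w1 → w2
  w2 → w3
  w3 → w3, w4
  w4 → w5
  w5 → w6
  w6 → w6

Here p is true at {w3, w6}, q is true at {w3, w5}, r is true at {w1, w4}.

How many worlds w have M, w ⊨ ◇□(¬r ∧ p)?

4

w0: successors {w1}; □(¬r ∧ p) there: w1:F. ✗
w1: successors {w2}; □(¬r ∧ p) there: w2:T. ✓
w2: successors {w3}; □(¬r ∧ p) there: w3:F. ✗
w3: successors {w3, w4}; □(¬r ∧ p) there: w3:F, w4:F. ✗
w4: successors {w5}; □(¬r ∧ p) there: w5:T. ✓
w5: successors {w6}; □(¬r ∧ p) there: w6:T. ✓
w6: successors {w6}; □(¬r ∧ p) there: w6:T. ✓
Satisfying worlds: {w1, w4, w5, w6}.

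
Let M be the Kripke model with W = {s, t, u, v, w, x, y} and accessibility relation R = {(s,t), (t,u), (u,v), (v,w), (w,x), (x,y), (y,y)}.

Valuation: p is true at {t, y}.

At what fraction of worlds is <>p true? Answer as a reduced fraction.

3/7

s: successors {t}; p there: t:T. ✓
t: successors {u}; p there: u:F. ✗
u: successors {v}; p there: v:F. ✗
v: successors {w}; p there: w:F. ✗
w: successors {x}; p there: x:F. ✗
x: successors {y}; p there: y:T. ✓
y: successors {y}; p there: y:T. ✓
That's 3 of 7 worlds, so 3/7.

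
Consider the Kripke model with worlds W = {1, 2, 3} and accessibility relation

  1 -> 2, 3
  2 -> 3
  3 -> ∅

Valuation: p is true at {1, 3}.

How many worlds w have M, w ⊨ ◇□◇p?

1: successors {2, 3}; □◇p there: 2:F, 3:T. ✓
2: successors {3}; □◇p there: 3:T. ✓
3: no successors, so ◇□◇p fails. ✗
Satisfying worlds: {1, 2}.

2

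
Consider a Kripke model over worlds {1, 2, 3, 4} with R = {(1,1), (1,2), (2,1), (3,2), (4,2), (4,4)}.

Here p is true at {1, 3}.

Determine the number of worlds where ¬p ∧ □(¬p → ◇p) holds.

1: ¬p is F, □(¬p → ◇p) is T. ✗
2: ¬p is T, □(¬p → ◇p) is T. ✓
3: ¬p is F, □(¬p → ◇p) is T. ✗
4: ¬p is T, □(¬p → ◇p) is F. ✗
Satisfying worlds: {2}.

1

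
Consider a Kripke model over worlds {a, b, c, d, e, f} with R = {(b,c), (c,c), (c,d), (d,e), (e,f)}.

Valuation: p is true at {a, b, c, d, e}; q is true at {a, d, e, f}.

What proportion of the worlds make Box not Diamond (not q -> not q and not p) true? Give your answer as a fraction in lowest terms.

1/2

a: no successors, so Box not Diamond (not q -> not q and not p) holds vacuously. ✓
b: successors {c}; not Diamond (not q -> not q and not p) there: c:F. ✗
c: successors {c, d}; not Diamond (not q -> not q and not p) there: c:F, d:F. ✗
d: successors {e}; not Diamond (not q -> not q and not p) there: e:F. ✗
e: successors {f}; not Diamond (not q -> not q and not p) there: f:T. ✓
f: no successors, so Box not Diamond (not q -> not q and not p) holds vacuously. ✓
That's 3 of 6 worlds, so 3/6 = 1/2.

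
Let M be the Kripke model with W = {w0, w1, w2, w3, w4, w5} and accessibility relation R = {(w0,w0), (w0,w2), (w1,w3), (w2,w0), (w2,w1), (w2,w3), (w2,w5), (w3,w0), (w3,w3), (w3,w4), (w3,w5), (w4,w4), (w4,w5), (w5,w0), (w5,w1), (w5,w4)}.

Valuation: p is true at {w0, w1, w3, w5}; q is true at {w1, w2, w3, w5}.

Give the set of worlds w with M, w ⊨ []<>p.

{w0, w1, w2, w3, w4, w5}

w0: successors {w0, w2}; <>p there: w0:T, w2:T. ✓
w1: successors {w3}; <>p there: w3:T. ✓
w2: successors {w0, w1, w3, w5}; <>p there: w0:T, w1:T, w3:T, w5:T. ✓
w3: successors {w0, w3, w4, w5}; <>p there: w0:T, w3:T, w4:T, w5:T. ✓
w4: successors {w4, w5}; <>p there: w4:T, w5:T. ✓
w5: successors {w0, w1, w4}; <>p there: w0:T, w1:T, w4:T. ✓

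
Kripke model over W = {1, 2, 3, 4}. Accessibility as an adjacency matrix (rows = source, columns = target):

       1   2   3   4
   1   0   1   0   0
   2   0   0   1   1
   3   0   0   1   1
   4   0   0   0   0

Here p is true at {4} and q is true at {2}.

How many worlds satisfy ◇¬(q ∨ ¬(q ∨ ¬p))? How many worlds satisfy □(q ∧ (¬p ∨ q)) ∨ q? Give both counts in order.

2 and 3

For ◇¬(q ∨ ¬(q ∨ ¬p)):
1: successors {2}; ¬(q ∨ ¬(q ∨ ¬p)) there: 2:F. ✗
2: successors {3, 4}; ¬(q ∨ ¬(q ∨ ¬p)) there: 3:T, 4:F. ✓
3: successors {3, 4}; ¬(q ∨ ¬(q ∨ ¬p)) there: 3:T, 4:F. ✓
4: no successors, so ◇¬(q ∨ ¬(q ∨ ¬p)) fails. ✗
— 2 worlds.
For □(q ∧ (¬p ∨ q)) ∨ q:
1: □(q ∧ (¬p ∨ q)) is T, q is F. ✓
2: □(q ∧ (¬p ∨ q)) is F, q is T. ✓
3: □(q ∧ (¬p ∨ q)) is F, q is F. ✗
4: □(q ∧ (¬p ∨ q)) is T, q is F. ✓
— 3 worlds.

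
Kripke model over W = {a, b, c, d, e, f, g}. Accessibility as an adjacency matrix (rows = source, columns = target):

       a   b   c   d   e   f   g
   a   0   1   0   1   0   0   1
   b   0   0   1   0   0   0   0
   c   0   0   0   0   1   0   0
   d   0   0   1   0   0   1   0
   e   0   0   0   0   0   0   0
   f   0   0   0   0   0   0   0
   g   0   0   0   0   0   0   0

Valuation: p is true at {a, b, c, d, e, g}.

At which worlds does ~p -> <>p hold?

a: ~p is F, <>p is T. ✓
b: ~p is F, <>p is T. ✓
c: ~p is F, <>p is T. ✓
d: ~p is F, <>p is T. ✓
e: ~p is F, <>p is F. ✓
f: ~p is T, <>p is F. ✗
g: ~p is F, <>p is F. ✓

{a, b, c, d, e, g}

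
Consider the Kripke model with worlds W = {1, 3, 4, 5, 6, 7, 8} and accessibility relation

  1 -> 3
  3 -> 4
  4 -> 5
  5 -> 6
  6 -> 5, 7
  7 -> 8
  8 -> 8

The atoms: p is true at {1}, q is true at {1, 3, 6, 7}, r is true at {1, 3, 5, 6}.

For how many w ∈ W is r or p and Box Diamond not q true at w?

4

1: r is T, p and Box Diamond not q is T. ✓
3: r is T, p and Box Diamond not q is F. ✓
4: r is F, p and Box Diamond not q is F. ✗
5: r is T, p and Box Diamond not q is F. ✓
6: r is T, p and Box Diamond not q is F. ✓
7: r is F, p and Box Diamond not q is F. ✗
8: r is F, p and Box Diamond not q is F. ✗
Satisfying worlds: {1, 3, 5, 6}.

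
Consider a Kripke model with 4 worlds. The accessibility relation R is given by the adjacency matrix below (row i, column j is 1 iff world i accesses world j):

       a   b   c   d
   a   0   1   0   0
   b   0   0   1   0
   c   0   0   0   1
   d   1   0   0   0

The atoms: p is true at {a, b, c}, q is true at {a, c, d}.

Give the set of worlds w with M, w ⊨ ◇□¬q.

a: successors {b}; □¬q there: b:F. ✗
b: successors {c}; □¬q there: c:F. ✗
c: successors {d}; □¬q there: d:F. ✗
d: successors {a}; □¬q there: a:T. ✓

{d}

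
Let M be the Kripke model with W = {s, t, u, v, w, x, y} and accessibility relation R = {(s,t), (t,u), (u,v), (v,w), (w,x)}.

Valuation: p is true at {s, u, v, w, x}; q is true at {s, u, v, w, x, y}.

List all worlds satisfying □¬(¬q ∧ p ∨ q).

{s, x, y}

s: successors {t}; ¬(¬q ∧ p ∨ q) there: t:T. ✓
t: successors {u}; ¬(¬q ∧ p ∨ q) there: u:F. ✗
u: successors {v}; ¬(¬q ∧ p ∨ q) there: v:F. ✗
v: successors {w}; ¬(¬q ∧ p ∨ q) there: w:F. ✗
w: successors {x}; ¬(¬q ∧ p ∨ q) there: x:F. ✗
x: no successors, so □¬(¬q ∧ p ∨ q) holds vacuously. ✓
y: no successors, so □¬(¬q ∧ p ∨ q) holds vacuously. ✓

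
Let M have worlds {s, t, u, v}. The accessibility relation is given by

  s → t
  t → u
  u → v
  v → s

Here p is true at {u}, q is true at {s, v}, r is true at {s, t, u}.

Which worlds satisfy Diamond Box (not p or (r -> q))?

{t, u, v}

s: successors {t}; Box (not p or (r -> q)) there: t:F. ✗
t: successors {u}; Box (not p or (r -> q)) there: u:T. ✓
u: successors {v}; Box (not p or (r -> q)) there: v:T. ✓
v: successors {s}; Box (not p or (r -> q)) there: s:T. ✓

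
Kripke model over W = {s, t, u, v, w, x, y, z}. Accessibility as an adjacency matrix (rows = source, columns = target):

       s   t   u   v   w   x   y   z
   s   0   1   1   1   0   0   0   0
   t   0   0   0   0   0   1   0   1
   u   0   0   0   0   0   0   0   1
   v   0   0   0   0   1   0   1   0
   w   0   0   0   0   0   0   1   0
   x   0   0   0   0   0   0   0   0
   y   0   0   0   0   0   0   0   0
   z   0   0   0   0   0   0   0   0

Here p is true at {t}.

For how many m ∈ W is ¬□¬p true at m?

s: □¬p is F. ✓
t: □¬p is T. ✗
u: □¬p is T. ✗
v: □¬p is T. ✗
w: □¬p is T. ✗
x: □¬p is T. ✗
y: □¬p is T. ✗
z: □¬p is T. ✗
Satisfying worlds: {s}.

1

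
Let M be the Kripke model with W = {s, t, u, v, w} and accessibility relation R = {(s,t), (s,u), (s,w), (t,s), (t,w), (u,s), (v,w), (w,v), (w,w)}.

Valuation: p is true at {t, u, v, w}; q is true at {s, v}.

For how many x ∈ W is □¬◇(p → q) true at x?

s: successors {t, u, w}; ¬◇(p → q) there: t:F, u:F, w:F. ✗
t: successors {s, w}; ¬◇(p → q) there: s:T, w:F. ✗
u: successors {s}; ¬◇(p → q) there: s:T. ✓
v: successors {w}; ¬◇(p → q) there: w:F. ✗
w: successors {v, w}; ¬◇(p → q) there: v:T, w:F. ✗
Satisfying worlds: {u}.

1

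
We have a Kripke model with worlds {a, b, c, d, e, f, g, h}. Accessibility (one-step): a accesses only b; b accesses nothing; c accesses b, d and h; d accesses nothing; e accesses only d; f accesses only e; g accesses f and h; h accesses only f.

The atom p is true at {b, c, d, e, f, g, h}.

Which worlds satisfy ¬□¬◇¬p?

∅

a: □¬◇¬p is T. ✗
b: □¬◇¬p is T. ✗
c: □¬◇¬p is T. ✗
d: □¬◇¬p is T. ✗
e: □¬◇¬p is T. ✗
f: □¬◇¬p is T. ✗
g: □¬◇¬p is T. ✗
h: □¬◇¬p is T. ✗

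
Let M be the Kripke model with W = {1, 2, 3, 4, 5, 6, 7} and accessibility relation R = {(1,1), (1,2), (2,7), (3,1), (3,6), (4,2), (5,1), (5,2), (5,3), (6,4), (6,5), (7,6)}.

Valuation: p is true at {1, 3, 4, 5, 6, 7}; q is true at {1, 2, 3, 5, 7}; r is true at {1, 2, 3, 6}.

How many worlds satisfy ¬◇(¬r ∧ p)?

1: ◇(¬r ∧ p) is F. ✓
2: ◇(¬r ∧ p) is T. ✗
3: ◇(¬r ∧ p) is F. ✓
4: ◇(¬r ∧ p) is F. ✓
5: ◇(¬r ∧ p) is F. ✓
6: ◇(¬r ∧ p) is T. ✗
7: ◇(¬r ∧ p) is F. ✓
Satisfying worlds: {1, 3, 4, 5, 7}.

5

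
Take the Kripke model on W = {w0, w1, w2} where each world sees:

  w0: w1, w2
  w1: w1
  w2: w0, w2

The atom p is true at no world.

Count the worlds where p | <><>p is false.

w0: p is F, <><>p is F. ✗
w1: p is F, <><>p is F. ✗
w2: p is F, <><>p is F. ✗
Satisfying worlds: ∅.
So p | <><>p fails at the other 3 worlds.

3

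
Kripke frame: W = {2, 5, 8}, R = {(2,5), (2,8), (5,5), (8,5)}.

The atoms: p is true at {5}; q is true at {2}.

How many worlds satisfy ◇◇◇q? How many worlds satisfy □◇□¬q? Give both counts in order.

0 and 3

For ◇◇◇q:
2: successors {5, 8}; ◇◇q there: 5:F, 8:F. ✗
5: successors {5}; ◇◇q there: 5:F. ✗
8: successors {5}; ◇◇q there: 5:F. ✗
— 0 worlds.
For □◇□¬q:
2: successors {5, 8}; ◇□¬q there: 5:T, 8:T. ✓
5: successors {5}; ◇□¬q there: 5:T. ✓
8: successors {5}; ◇□¬q there: 5:T. ✓
— 3 worlds.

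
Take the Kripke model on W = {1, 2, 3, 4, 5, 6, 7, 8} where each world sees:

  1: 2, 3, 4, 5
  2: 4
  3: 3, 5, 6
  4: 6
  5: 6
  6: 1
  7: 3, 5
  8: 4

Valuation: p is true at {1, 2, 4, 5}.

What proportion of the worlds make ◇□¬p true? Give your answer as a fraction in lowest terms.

1: successors {2, 3, 4, 5}; □¬p there: 2:F, 3:F, 4:T, 5:T. ✓
2: successors {4}; □¬p there: 4:T. ✓
3: successors {3, 5, 6}; □¬p there: 3:F, 5:T, 6:F. ✓
4: successors {6}; □¬p there: 6:F. ✗
5: successors {6}; □¬p there: 6:F. ✗
6: successors {1}; □¬p there: 1:F. ✗
7: successors {3, 5}; □¬p there: 3:F, 5:T. ✓
8: successors {4}; □¬p there: 4:T. ✓
That's 5 of 8 worlds, so 5/8.

5/8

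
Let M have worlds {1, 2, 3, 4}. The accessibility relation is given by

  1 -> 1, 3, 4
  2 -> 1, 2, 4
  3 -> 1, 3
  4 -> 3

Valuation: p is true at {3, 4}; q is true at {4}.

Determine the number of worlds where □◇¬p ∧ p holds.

2

1: □◇¬p is F, p is F. ✗
2: □◇¬p is F, p is F. ✗
3: □◇¬p is T, p is T. ✓
4: □◇¬p is T, p is T. ✓
Satisfying worlds: {3, 4}.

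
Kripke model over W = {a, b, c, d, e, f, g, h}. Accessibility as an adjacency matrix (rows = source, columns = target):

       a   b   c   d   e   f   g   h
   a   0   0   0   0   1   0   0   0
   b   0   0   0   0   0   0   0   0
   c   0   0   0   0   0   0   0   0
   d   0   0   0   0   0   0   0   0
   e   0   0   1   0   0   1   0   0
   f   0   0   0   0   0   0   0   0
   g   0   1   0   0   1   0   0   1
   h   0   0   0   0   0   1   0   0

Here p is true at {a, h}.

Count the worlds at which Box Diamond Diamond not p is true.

a: successors {e}; Diamond Diamond not p there: e:F. ✗
b: no successors, so Box Diamond Diamond not p holds vacuously. ✓
c: no successors, so Box Diamond Diamond not p holds vacuously. ✓
d: no successors, so Box Diamond Diamond not p holds vacuously. ✓
e: successors {c, f}; Diamond Diamond not p there: c:F, f:F. ✗
f: no successors, so Box Diamond Diamond not p holds vacuously. ✓
g: successors {b, e, h}; Diamond Diamond not p there: b:F, e:F, h:F. ✗
h: successors {f}; Diamond Diamond not p there: f:F. ✗
Satisfying worlds: {b, c, d, f}.

4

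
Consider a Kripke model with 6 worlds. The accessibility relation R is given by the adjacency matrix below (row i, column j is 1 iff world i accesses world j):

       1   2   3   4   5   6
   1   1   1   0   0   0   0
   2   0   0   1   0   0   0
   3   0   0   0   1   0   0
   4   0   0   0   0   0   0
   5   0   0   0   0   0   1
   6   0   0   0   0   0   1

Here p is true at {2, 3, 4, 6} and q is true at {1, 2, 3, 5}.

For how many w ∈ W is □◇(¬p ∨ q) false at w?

1: successors {1, 2}; ◇(¬p ∨ q) there: 1:T, 2:T. ✓
2: successors {3}; ◇(¬p ∨ q) there: 3:F. ✗
3: successors {4}; ◇(¬p ∨ q) there: 4:F. ✗
4: no successors, so □◇(¬p ∨ q) holds vacuously. ✓
5: successors {6}; ◇(¬p ∨ q) there: 6:F. ✗
6: successors {6}; ◇(¬p ∨ q) there: 6:F. ✗
Satisfying worlds: {1, 4}.
So □◇(¬p ∨ q) fails at the other 4 worlds.

4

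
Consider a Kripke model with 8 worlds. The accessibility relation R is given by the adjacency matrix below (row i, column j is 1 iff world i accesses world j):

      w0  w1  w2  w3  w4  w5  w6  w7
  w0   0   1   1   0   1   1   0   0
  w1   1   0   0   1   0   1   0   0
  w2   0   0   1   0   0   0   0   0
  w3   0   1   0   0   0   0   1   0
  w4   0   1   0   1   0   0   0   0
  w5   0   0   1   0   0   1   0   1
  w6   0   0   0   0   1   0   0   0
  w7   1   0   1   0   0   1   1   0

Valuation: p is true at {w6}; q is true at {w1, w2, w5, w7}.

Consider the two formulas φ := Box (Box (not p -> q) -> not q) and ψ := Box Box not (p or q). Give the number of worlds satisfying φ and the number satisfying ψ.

3 and 0

For Box (Box (not p -> q) -> not q):
w0: successors {w1, w2, w4, w5}; Box (not p -> q) -> not q there: w1:T, w2:F, w4:T, w5:F. ✗
w1: successors {w0, w3, w5}; Box (not p -> q) -> not q there: w0:T, w3:T, w5:F. ✗
w2: successors {w2}; Box (not p -> q) -> not q there: w2:F. ✗
w3: successors {w1, w6}; Box (not p -> q) -> not q there: w1:T, w6:T. ✓
w4: successors {w1, w3}; Box (not p -> q) -> not q there: w1:T, w3:T. ✓
w5: successors {w2, w5, w7}; Box (not p -> q) -> not q there: w2:F, w5:F, w7:T. ✗
w6: successors {w4}; Box (not p -> q) -> not q there: w4:T. ✓
w7: successors {w0, w2, w5, w6}; Box (not p -> q) -> not q there: w0:T, w2:F, w5:F, w6:T. ✗
— 3 worlds.
For Box Box not (p or q):
w0: successors {w1, w2, w4, w5}; Box not (p or q) there: w1:F, w2:F, w4:F, w5:F. ✗
w1: successors {w0, w3, w5}; Box not (p or q) there: w0:F, w3:F, w5:F. ✗
w2: successors {w2}; Box not (p or q) there: w2:F. ✗
w3: successors {w1, w6}; Box not (p or q) there: w1:F, w6:T. ✗
w4: successors {w1, w3}; Box not (p or q) there: w1:F, w3:F. ✗
w5: successors {w2, w5, w7}; Box not (p or q) there: w2:F, w5:F, w7:F. ✗
w6: successors {w4}; Box not (p or q) there: w4:F. ✗
w7: successors {w0, w2, w5, w6}; Box not (p or q) there: w0:F, w2:F, w5:F, w6:T. ✗
— 0 worlds.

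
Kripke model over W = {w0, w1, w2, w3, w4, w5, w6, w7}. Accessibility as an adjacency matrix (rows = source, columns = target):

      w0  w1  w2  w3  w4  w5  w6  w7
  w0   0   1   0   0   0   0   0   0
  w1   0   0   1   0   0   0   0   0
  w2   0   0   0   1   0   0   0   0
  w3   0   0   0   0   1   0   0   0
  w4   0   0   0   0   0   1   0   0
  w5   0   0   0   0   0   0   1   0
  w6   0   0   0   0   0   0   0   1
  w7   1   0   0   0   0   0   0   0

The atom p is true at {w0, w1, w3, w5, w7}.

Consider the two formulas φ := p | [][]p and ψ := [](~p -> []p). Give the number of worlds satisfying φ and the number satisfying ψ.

For p | [][]p:
w0: p is T, [][]p is F. ✓
w1: p is T, [][]p is T. ✓
w2: p is F, [][]p is F. ✗
w3: p is T, [][]p is T. ✓
w4: p is F, [][]p is F. ✗
w5: p is T, [][]p is T. ✓
w6: p is F, [][]p is T. ✓
w7: p is T, [][]p is T. ✓
— 6 worlds.
For [](~p -> []p):
w0: successors {w1}; ~p -> []p there: w1:T. ✓
w1: successors {w2}; ~p -> []p there: w2:T. ✓
w2: successors {w3}; ~p -> []p there: w3:T. ✓
w3: successors {w4}; ~p -> []p there: w4:T. ✓
w4: successors {w5}; ~p -> []p there: w5:T. ✓
w5: successors {w6}; ~p -> []p there: w6:T. ✓
w6: successors {w7}; ~p -> []p there: w7:T. ✓
w7: successors {w0}; ~p -> []p there: w0:T. ✓
— 8 worlds.

6 and 8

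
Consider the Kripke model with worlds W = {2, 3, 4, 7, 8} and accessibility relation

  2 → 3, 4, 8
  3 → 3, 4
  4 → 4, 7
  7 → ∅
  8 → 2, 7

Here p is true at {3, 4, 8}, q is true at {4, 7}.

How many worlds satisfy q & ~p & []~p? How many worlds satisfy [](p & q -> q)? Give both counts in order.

1 and 5

For q & ~p & []~p:
2: q & ~p is F, []~p is F. ✗
3: q & ~p is F, []~p is F. ✗
4: q & ~p is F, []~p is F. ✗
7: q & ~p is T, []~p is T. ✓
8: q & ~p is F, []~p is T. ✗
— 1 world.
For [](p & q -> q):
2: successors {3, 4, 8}; p & q -> q there: 3:T, 4:T, 8:T. ✓
3: successors {3, 4}; p & q -> q there: 3:T, 4:T. ✓
4: successors {4, 7}; p & q -> q there: 4:T, 7:T. ✓
7: no successors, so [](p & q -> q) holds vacuously. ✓
8: successors {2, 7}; p & q -> q there: 2:T, 7:T. ✓
— 5 worlds.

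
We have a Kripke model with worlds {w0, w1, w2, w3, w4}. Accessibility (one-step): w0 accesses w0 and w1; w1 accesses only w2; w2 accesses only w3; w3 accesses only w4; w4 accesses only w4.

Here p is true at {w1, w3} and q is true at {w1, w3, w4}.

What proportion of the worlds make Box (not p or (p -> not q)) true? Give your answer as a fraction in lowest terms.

3/5

w0: successors {w0, w1}; not p or (p -> not q) there: w0:T, w1:F. ✗
w1: successors {w2}; not p or (p -> not q) there: w2:T. ✓
w2: successors {w3}; not p or (p -> not q) there: w3:F. ✗
w3: successors {w4}; not p or (p -> not q) there: w4:T. ✓
w4: successors {w4}; not p or (p -> not q) there: w4:T. ✓
That's 3 of 5 worlds, so 3/5.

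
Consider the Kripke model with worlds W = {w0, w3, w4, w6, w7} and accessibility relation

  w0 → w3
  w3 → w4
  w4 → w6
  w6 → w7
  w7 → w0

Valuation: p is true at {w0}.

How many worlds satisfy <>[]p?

1

w0: successors {w3}; []p there: w3:F. ✗
w3: successors {w4}; []p there: w4:F. ✗
w4: successors {w6}; []p there: w6:F. ✗
w6: successors {w7}; []p there: w7:T. ✓
w7: successors {w0}; []p there: w0:F. ✗
Satisfying worlds: {w6}.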